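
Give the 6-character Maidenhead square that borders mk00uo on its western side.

Longitude subsquare u = 20; −1 → 19 = t.
The latitude characters are unchanged.

MK00to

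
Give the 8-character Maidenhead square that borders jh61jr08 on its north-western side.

JH61ir99

Longitude extended square 0; −1 → -1, wraps to 9, carry into subsquare.
Longitude subsquare j = 9; −1 → 8 = i.
Latitude extended square 8; +1 → 9.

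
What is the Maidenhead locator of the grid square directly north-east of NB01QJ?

Longitude subsquare q = 16; +1 → 17 = r.
Latitude subsquare j = 9; +1 → 10 = k.

NB01rk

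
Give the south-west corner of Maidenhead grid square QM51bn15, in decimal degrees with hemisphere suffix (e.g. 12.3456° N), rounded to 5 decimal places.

Field Q=16, M=12: +16·20° lon, +12·10° lat → SW at lon 140°, lat 30°.
Square 5, 1: +5·2° lon, +1·1° lat → SW at lon 150°, lat 31°.
Subsquare b=1, n=13: +1·0.0833333° lon, +13·0.0416667° lat → SW at lon 150.083°, lat 31.5417°.
Extended square 1, 5: +1·0.00833333° lon, +5·0.00416667° lat → SW at lon 150.092°, lat 31.5625°.
latitude 31.56250° N, longitude 150.09167° E.

31.56250° N, 150.09167° E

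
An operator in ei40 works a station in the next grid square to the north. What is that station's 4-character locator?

EI41

Latitude square 0; +1 → 1.
The longitude characters are unchanged.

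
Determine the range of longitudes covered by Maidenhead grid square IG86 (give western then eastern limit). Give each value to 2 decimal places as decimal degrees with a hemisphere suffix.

Field I=8, G=6: +8·20° lon, +6·10° lat → SW at lon -20°, lat -30°.
Square 8, 6: +8·2° lon, +6·1° lat → SW at lon -4°, lat -24°.
Cell spans 2° lon × 1° lat.
west 4.00° W, east 2.00° W.

4.00° W, 2.00° W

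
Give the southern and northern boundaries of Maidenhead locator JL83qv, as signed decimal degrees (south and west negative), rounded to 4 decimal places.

Field J=9, L=11: +9·20° lon, +11·10° lat → SW at lon 0°, lat 20°.
Square 8, 3: +8·2° lon, +3·1° lat → SW at lon 16°, lat 23°.
Subsquare q=16, v=21: +16·0.0833333° lon, +21·0.0416667° lat → SW at lon 17.3333°, lat 23.875°.
Cell spans 0.0833333° lon × 0.0416667° lat.
south 23.8750, north 23.9167.

23.8750, 23.9167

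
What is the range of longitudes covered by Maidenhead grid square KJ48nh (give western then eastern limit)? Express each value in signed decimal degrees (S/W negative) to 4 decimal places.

Field K=10, J=9: +10·20° lon, +9·10° lat → SW at lon 20°, lat 0°.
Square 4, 8: +4·2° lon, +8·1° lat → SW at lon 28°, lat 8°.
Subsquare n=13, h=7: +13·0.0833333° lon, +7·0.0416667° lat → SW at lon 29.0833°, lat 8.29167°.
Cell spans 0.0833333° lon × 0.0416667° lat.
west 29.0833, east 29.1667.

29.0833, 29.1667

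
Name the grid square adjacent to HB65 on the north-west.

HB56

Longitude square 6; −1 → 5.
Latitude square 5; +1 → 6.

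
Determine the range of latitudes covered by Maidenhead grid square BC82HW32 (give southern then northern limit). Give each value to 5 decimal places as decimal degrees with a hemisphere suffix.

67.07500° S, 67.07083° S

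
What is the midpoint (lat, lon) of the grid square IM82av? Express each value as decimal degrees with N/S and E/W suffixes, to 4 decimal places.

Field I=8, M=12: +8·20° lon, +12·10° lat → SW at lon -20°, lat 30°.
Square 8, 2: +8·2° lon, +2·1° lat → SW at lon -4°, lat 32°.
Subsquare a=0, v=21: +0·0.0833333° lon, +21·0.0416667° lat → SW at lon -4°, lat 32.875°.
Cell spans 0.0833333° lon × 0.0416667° lat. Centre is SW corner plus half of each.
latitude 32.8958° N, longitude 3.9583° W.

32.8958° N, 3.9583° W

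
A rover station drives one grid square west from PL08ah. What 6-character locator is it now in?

Longitude subsquare a = 0; −1 → -1, wraps to 23 = x, carry into square.
Longitude square 0; −1 → -1, wraps to 9, carry into field.
Longitude field P = 15; −1 → 14 = O.
The latitude characters are unchanged.

OL98xh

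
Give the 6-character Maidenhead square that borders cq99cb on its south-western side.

CQ99ba

Longitude subsquare c = 2; −1 → 1 = b.
Latitude subsquare b = 1; −1 → 0 = a.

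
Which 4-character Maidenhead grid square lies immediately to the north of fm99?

FN90

Latitude square 9; +1 → 10, wraps to 0, carry into field.
Latitude field M = 12; +1 → 13 = N.
The longitude characters are unchanged.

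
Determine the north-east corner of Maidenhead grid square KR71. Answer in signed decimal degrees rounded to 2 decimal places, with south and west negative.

82.00, 36.00

Field K=10, R=17: +10·20° lon, +17·10° lat → SW at lon 20°, lat 80°.
Square 7, 1: +7·2° lon, +1·1° lat → SW at lon 34°, lat 81°.
Cell spans 2° lon × 1° lat. NE corner is SW corner plus one full cell.
latitude 82.00, longitude 36.00.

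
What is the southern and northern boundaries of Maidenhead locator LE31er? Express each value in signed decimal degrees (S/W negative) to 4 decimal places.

Field L=11, E=4: +11·20° lon, +4·10° lat → SW at lon 40°, lat -50°.
Square 3, 1: +3·2° lon, +1·1° lat → SW at lon 46°, lat -49°.
Subsquare e=4, r=17: +4·0.0833333° lon, +17·0.0416667° lat → SW at lon 46.3333°, lat -48.2917°.
Cell spans 0.0833333° lon × 0.0416667° lat.
south -48.2917, north -48.2500.

-48.2917, -48.2500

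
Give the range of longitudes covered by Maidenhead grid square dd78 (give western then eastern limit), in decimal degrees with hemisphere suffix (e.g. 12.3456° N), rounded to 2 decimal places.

Field D=3, D=3: +3·20° lon, +3·10° lat → SW at lon -120°, lat -60°.
Square 7, 8: +7·2° lon, +8·1° lat → SW at lon -106°, lat -52°.
Cell spans 2° lon × 1° lat.
west 106.00° W, east 104.00° W.

106.00° W, 104.00° W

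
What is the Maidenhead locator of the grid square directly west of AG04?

RG94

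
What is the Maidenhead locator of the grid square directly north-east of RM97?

AM08

Longitude square 9; +1 → 10, wraps to 0, carry into field.
Longitude field R = 17; +1 → 18, wraps to 0 = A, wrapping around the antimeridian.
Latitude square 7; +1 → 8.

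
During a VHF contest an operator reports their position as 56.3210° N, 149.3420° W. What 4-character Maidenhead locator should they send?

BO56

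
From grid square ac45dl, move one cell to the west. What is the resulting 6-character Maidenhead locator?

Longitude subsquare d = 3; −1 → 2 = c.
The latitude characters are unchanged.

AC45cl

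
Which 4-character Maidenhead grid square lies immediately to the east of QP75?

QP85

Longitude square 7; +1 → 8.
The latitude characters are unchanged.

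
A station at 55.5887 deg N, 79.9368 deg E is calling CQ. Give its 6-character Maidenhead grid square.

MO95xo

Shift to the Maidenhead origin (180°W, 90°S): lon 259.9368, lat 145.5887.
Field (20°×10°, letters A–R): lon ⌊259.9368/20⌋ = 12 → M; lat ⌊145.5887/10⌋ = 14 → O.
Square (2°×1°, digits 0–9): lon ⌊19.9368/2⌋ = 9; lat ⌊5.5887/1⌋ = 5.
Subsquare (5′×2.5′, letters a–x): lon ⌊1.9368/0.0833333⌋ = 23 → x; lat ⌊0.5887/0.0416667⌋ = 14 → o.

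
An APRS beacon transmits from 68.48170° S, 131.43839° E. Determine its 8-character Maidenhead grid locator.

PC51rm24

Add 180° to longitude and 90° to latitude: 311.43839, 21.51830.
Field (20°×10°, letters A–R): lon ⌊311.43839/20⌋ = 15 → P; lat ⌊21.51830/10⌋ = 2 → C.
Square (2°×1°, digits 0–9): lon ⌊11.43839/2⌋ = 5; lat ⌊1.51830/1⌋ = 1.
Subsquare (5′×2.5′, letters a–x): lon ⌊1.43839/0.0833333⌋ = 17 → r; lat ⌊0.51830/0.0416667⌋ = 12 → m.
Extended square (30″×15″, digits 0–9): lon ⌊0.02172/0.00833333⌋ = 2; lat ⌊0.01830/0.00416667⌋ = 4.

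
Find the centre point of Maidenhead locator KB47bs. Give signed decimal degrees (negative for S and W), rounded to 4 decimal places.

-72.2292, 28.1250

Field K=10, B=1: +10·20° lon, +1·10° lat → SW at lon 20°, lat -80°.
Square 4, 7: +4·2° lon, +7·1° lat → SW at lon 28°, lat -73°.
Subsquare b=1, s=18: +1·0.0833333° lon, +18·0.0416667° lat → SW at lon 28.0833°, lat -72.25°.
Cell spans 0.0833333° lon × 0.0416667° lat. Centre is SW corner plus half of each.
latitude -72.2292, longitude 28.1250.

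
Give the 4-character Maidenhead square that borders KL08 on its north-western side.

Longitude square 0; −1 → -1, wraps to 9, carry into field.
Longitude field K = 10; −1 → 9 = J.
Latitude square 8; +1 → 9.

JL99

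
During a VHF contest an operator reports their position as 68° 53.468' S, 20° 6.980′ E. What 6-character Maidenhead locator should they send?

KC01bc

Add 180° to longitude and 90° to latitude: 200.1163, 21.1089.
Field: lon ⌊200.1163/20⌋ = 10 → K; lat ⌊21.1089/10⌋ = 2 → C.
Square: lon ⌊0.1163/2⌋ = 0; lat ⌊1.1089/1⌋ = 1.
Subsquare: lon ⌊0.1163/0.0833333⌋ = 1 → b; lat ⌊0.1089/0.0416667⌋ = 2 → c.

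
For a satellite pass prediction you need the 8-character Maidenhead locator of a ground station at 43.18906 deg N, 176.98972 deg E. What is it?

Add 180° to longitude and 90° to latitude: 356.98972, 133.18906.
Field: lon ⌊356.98972/20⌋ = 17 → R; lat ⌊133.18906/10⌋ = 13 → N.
Square: lon ⌊16.98972/2⌋ = 8; lat ⌊3.18906/1⌋ = 3.
Subsquare: lon ⌊0.98972/0.0833333⌋ = 11 → l; lat ⌊0.18906/0.0416667⌋ = 4 → e.
Extended square: lon ⌊0.07305/0.00833333⌋ = 8; lat ⌊0.02239/0.00416667⌋ = 5.

RN83le85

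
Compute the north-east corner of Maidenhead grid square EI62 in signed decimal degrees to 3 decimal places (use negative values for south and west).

-7.000, -86.000

Field E=4, I=8: +4·20° lon, +8·10° lat → SW at lon -100°, lat -10°.
Square 6, 2: +6·2° lon, +2·1° lat → SW at lon -88°, lat -8°.
Cell spans 2° lon × 1° lat. NE corner is SW corner plus one full cell.
latitude -7.000, longitude -86.000.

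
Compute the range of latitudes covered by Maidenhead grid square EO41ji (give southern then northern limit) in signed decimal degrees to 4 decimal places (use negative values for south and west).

51.3333, 51.3750

Field E=4, O=14: +4·20° lon, +14·10° lat → SW at lon -100°, lat 50°.
Square 4, 1: +4·2° lon, +1·1° lat → SW at lon -92°, lat 51°.
Subsquare j=9, i=8: +9·0.0833333° lon, +8·0.0416667° lat → SW at lon -91.25°, lat 51.3333°.
Cell spans 0.0833333° lon × 0.0416667° lat.
south 51.3333, north 51.3750.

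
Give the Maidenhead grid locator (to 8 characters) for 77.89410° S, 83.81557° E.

NB12vc75

Add 180° to longitude and 90° to latitude: 263.81557, 12.10590.
Field: 263.81557/20 → 13 → N, 12.10590/10 → 1 → B; chars NB.
Square: 3.81557/2 → 1, 2.10590/1 → 2; chars 12.
Subsquare: 1.81557/0.0833333 → 21 → v, 0.10590/0.0416667 → 2 → c; chars vc.
Extended square: 0.06557/0.00833333 → 7, 0.02257/0.00416667 → 5; chars 75.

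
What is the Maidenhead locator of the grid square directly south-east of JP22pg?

Longitude subsquare p = 15; +1 → 16 = q.
Latitude subsquare g = 6; −1 → 5 = f.

JP22qf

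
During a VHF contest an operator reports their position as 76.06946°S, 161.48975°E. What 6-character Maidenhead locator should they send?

Add 180° to longitude and 90° to latitude: 341.4897, 13.9305.
Field: lon ⌊341.4897/20⌋ = 17 → R; lat ⌊13.9305/10⌋ = 1 → B.
Square: lon ⌊1.4897/2⌋ = 0; lat ⌊3.9305/1⌋ = 3.
Subsquare: lon ⌊1.4897/0.0833333⌋ = 17 → r; lat ⌊0.9305/0.0416667⌋ = 22 → w.

RB03rw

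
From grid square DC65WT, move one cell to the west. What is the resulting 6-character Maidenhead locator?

DC65vt

Longitude subsquare w = 22; −1 → 21 = v.
The latitude characters are unchanged.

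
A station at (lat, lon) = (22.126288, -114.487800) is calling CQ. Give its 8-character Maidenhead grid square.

DL22sd10

Offset from 180°W / 90°S: lon 65.51220°, lat 112.12629°.
Field: lon ⌊65.51220/20⌋ = 3 → D; lat ⌊112.12629/10⌋ = 11 → L.
Square: lon ⌊5.51220/2⌋ = 2; lat ⌊2.12629/1⌋ = 2.
Subsquare: lon ⌊1.51220/0.0833333⌋ = 18 → s; lat ⌊0.12629/0.0416667⌋ = 3 → d.
Extended square: lon ⌊0.01220/0.00833333⌋ = 1; lat ⌊0.00129/0.00416667⌋ = 0.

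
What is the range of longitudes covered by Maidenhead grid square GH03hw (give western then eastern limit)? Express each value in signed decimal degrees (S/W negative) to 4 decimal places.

Field G=6, H=7: +6·20° lon, +7·10° lat → SW at lon -60°, lat -20°.
Square 0, 3: +0·2° lon, +3·1° lat → SW at lon -60°, lat -17°.
Subsquare h=7, w=22: +7·0.0833333° lon, +22·0.0416667° lat → SW at lon -59.4167°, lat -16.0833°.
Cell spans 0.0833333° lon × 0.0416667° lat.
west -59.4167, east -59.3333.

-59.4167, -59.3333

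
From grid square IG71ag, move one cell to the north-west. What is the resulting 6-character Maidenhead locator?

Longitude subsquare a = 0; −1 → -1, wraps to 23 = x, carry into square.
Longitude square 7; −1 → 6.
Latitude subsquare g = 6; +1 → 7 = h.

IG61xh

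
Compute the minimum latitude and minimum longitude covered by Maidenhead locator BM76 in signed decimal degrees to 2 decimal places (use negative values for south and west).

36.00, -146.00

Field B=1, M=12: +1·20° lon, +12·10° lat → SW at lon -160°, lat 30°.
Square 7, 6: +7·2° lon, +6·1° lat → SW at lon -146°, lat 36°.
latitude 36.00, longitude -146.00.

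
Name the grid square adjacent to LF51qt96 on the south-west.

Longitude extended square 9; −1 → 8.
Latitude extended square 6; −1 → 5.

LF51qt85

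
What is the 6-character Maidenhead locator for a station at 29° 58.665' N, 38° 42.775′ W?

HL09px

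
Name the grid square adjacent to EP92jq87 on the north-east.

Longitude extended square 8; +1 → 9.
Latitude extended square 7; +1 → 8.

EP92jq98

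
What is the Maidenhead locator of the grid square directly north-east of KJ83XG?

KJ93ah

Longitude subsquare x = 23; +1 → 24, wraps to 0 = a, carry into square.
Longitude square 8; +1 → 9.
Latitude subsquare g = 6; +1 → 7 = h.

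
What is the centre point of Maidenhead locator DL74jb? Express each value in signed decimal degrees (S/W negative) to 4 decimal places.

Field D=3, L=11: +3·20° lon, +11·10° lat → SW at lon -120°, lat 20°.
Square 7, 4: +7·2° lon, +4·1° lat → SW at lon -106°, lat 24°.
Subsquare j=9, b=1: +9·0.0833333° lon, +1·0.0416667° lat → SW at lon -105.25°, lat 24.0417°.
Cell spans 0.0833333° lon × 0.0416667° lat. Centre is SW corner plus half of each.
latitude 24.0625, longitude -105.2083.

24.0625, -105.2083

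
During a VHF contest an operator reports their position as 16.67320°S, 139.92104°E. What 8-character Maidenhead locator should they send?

Offset from 180°W / 90°S: lon 319.92104°, lat 73.32680°.
Field: lon ⌊319.92104/20⌋ = 15 → P; lat ⌊73.32680/10⌋ = 7 → H.
Square: lon ⌊19.92104/2⌋ = 9; lat ⌊3.32680/1⌋ = 3.
Subsquare: lon ⌊1.92104/0.0833333⌋ = 23 → x; lat ⌊0.32680/0.0416667⌋ = 7 → h.
Extended square: lon ⌊0.00437/0.00833333⌋ = 0; lat ⌊0.03513/0.00416667⌋ = 8.

PH93xh08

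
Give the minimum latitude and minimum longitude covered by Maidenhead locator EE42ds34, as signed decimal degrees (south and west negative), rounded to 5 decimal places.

-47.23333, -91.72500

Field E=4, E=4: +4·20° lon, +4·10° lat → SW at lon -100°, lat -50°.
Square 4, 2: +4·2° lon, +2·1° lat → SW at lon -92°, lat -48°.
Subsquare d=3, s=18: +3·0.0833333° lon, +18·0.0416667° lat → SW at lon -91.75°, lat -47.25°.
Extended square 3, 4: +3·0.00833333° lon, +4·0.00416667° lat → SW at lon -91.725°, lat -47.2333°.
latitude -47.23333, longitude -91.72500.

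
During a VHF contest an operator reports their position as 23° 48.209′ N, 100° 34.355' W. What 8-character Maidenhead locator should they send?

DL93rt12

Shift to the Maidenhead origin (180°W, 90°S): lon 79.42742, lat 113.80348.
Field: 79.42742/20 → 3 → D, 113.80348/10 → 11 → L; chars DL.
Square: 19.42742/2 → 9, 3.80348/1 → 3; chars 93.
Subsquare: 1.42742/0.0833333 → 17 → r, 0.80348/0.0416667 → 19 → t; chars rt.
Extended square: 0.01075/0.00833333 → 1, 0.01182/0.00416667 → 2; chars 12.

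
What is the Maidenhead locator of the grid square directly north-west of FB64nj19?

FB64nk00

Longitude extended square 1; −1 → 0.
Latitude extended square 9; +1 → 10, wraps to 0, carry into subsquare.
Latitude subsquare j = 9; +1 → 10 = k.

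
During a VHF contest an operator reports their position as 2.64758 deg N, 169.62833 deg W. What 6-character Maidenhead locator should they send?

AJ52ep

Add 180° to longitude and 90° to latitude: 10.3717, 92.6476.
Field (20°×10°, letters A–R): lon ⌊10.3717/20⌋ = 0 → A; lat ⌊92.6476/10⌋ = 9 → J.
Square (2°×1°, digits 0–9): lon ⌊10.3717/2⌋ = 5; lat ⌊2.6476/1⌋ = 2.
Subsquare (5′×2.5′, letters a–x): lon ⌊0.3717/0.0833333⌋ = 4 → e; lat ⌊0.6476/0.0416667⌋ = 15 → p.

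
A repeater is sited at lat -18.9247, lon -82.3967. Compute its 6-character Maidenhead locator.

EH81tb

Add 180° to longitude and 90° to latitude: 97.6033, 71.0753.
Field: 97.6033/20 → 4 → E, 71.0753/10 → 7 → H; chars EH.
Square: 17.6033/2 → 8, 1.0753/1 → 1; chars 81.
Subsquare: 1.6033/0.0833333 → 19 → t, 0.0753/0.0416667 → 1 → b; chars tb.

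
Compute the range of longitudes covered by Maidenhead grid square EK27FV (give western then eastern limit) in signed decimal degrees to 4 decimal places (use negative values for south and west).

Field E=4, K=10: +4·20° lon, +10·10° lat → SW at lon -100°, lat 10°.
Square 2, 7: +2·2° lon, +7·1° lat → SW at lon -96°, lat 17°.
Subsquare f=5, v=21: +5·0.0833333° lon, +21·0.0416667° lat → SW at lon -95.5833°, lat 17.875°.
Cell spans 0.0833333° lon × 0.0416667° lat.
west -95.5833, east -95.5000.

-95.5833, -95.5000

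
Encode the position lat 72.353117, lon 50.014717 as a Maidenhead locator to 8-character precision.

LQ52ai14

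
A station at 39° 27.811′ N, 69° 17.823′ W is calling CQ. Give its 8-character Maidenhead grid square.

Add 180° to longitude and 90° to latitude: 110.70295, 129.46352.
Field (20°×10°, letters A–R): 110.70295/20 → 5 → F, 129.46352/10 → 12 → M; chars FM.
Square (2°×1°, digits 0–9): 10.70295/2 → 5, 9.46352/1 → 9; chars 59.
Subsquare (5′×2.5′, letters a–x): 0.70295/0.0833333 → 8 → i, 0.46352/0.0416667 → 11 → l; chars il.
Extended square (30″×15″, digits 0–9): 0.03628/0.00833333 → 4, 0.00518/0.00416667 → 1; chars 41.

FM59il41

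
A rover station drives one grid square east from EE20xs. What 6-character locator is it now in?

Longitude subsquare x = 23; +1 → 24, wraps to 0 = a, carry into square.
Longitude square 2; +1 → 3.
The latitude characters are unchanged.

EE30as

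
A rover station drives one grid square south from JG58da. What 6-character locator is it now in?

JG57dx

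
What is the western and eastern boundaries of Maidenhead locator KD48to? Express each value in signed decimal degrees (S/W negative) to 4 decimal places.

Field K=10, D=3: +10·20° lon, +3·10° lat → SW at lon 20°, lat -60°.
Square 4, 8: +4·2° lon, +8·1° lat → SW at lon 28°, lat -52°.
Subsquare t=19, o=14: +19·0.0833333° lon, +14·0.0416667° lat → SW at lon 29.5833°, lat -51.4167°.
Cell spans 0.0833333° lon × 0.0416667° lat.
west 29.5833, east 29.6667.

29.5833, 29.6667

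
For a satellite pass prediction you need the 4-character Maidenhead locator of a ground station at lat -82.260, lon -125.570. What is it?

Offset from 180°W / 90°S: lon 54.43°, lat 7.74°.
Field: lon ⌊54.43/20⌋ = 2 → C; lat ⌊7.74/10⌋ = 0 → A.
Square: lon ⌊14.43/2⌋ = 7; lat ⌊7.74/1⌋ = 7.

CA77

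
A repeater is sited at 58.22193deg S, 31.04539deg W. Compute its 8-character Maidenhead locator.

HD41ls46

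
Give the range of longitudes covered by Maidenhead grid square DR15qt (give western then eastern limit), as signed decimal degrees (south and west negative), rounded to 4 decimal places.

Field D=3, R=17: +3·20° lon, +17·10° lat → SW at lon -120°, lat 80°.
Square 1, 5: +1·2° lon, +5·1° lat → SW at lon -118°, lat 85°.
Subsquare q=16, t=19: +16·0.0833333° lon, +19·0.0416667° lat → SW at lon -116.667°, lat 85.7917°.
Cell spans 0.0833333° lon × 0.0416667° lat.
west -116.6667, east -116.5833.

-116.6667, -116.5833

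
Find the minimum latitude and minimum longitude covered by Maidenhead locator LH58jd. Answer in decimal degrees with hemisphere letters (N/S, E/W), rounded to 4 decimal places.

11.8750° S, 50.7500° E

Field L=11, H=7: +11·20° lon, +7·10° lat → SW at lon 40°, lat -20°.
Square 5, 8: +5·2° lon, +8·1° lat → SW at lon 50°, lat -12°.
Subsquare j=9, d=3: +9·0.0833333° lon, +3·0.0416667° lat → SW at lon 50.75°, lat -11.875°.
latitude 11.8750° S, longitude 50.7500° E.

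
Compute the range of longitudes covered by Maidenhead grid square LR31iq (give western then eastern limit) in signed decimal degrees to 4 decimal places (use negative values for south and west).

46.6667, 46.7500

Field L=11, R=17: +11·20° lon, +17·10° lat → SW at lon 40°, lat 80°.
Square 3, 1: +3·2° lon, +1·1° lat → SW at lon 46°, lat 81°.
Subsquare i=8, q=16: +8·0.0833333° lon, +16·0.0416667° lat → SW at lon 46.6667°, lat 81.6667°.
Cell spans 0.0833333° lon × 0.0416667° lat.
west 46.6667, east 46.7500.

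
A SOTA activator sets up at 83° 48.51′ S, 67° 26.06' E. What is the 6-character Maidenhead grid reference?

MA36re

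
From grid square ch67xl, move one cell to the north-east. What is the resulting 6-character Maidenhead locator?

CH77am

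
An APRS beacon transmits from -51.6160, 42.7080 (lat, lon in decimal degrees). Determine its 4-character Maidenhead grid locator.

LD18

Add 180° to longitude and 90° to latitude: 222.71, 38.38.
Field: 222.71/20 → 11 → L, 38.38/10 → 3 → D; chars LD.
Square: 2.71/2 → 1, 8.38/1 → 8; chars 18.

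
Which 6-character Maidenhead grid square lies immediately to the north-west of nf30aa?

Longitude subsquare a = 0; −1 → -1, wraps to 23 = x, carry into square.
Longitude square 3; −1 → 2.
Latitude subsquare a = 0; +1 → 1 = b.

NF20xb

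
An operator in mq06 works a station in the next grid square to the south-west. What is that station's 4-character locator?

Longitude square 0; −1 → -1, wraps to 9, carry into field.
Longitude field M = 12; −1 → 11 = L.
Latitude square 6; −1 → 5.

LQ95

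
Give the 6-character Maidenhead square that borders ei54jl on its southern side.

EI54jk

Latitude subsquare l = 11; −1 → 10 = k.
The longitude characters are unchanged.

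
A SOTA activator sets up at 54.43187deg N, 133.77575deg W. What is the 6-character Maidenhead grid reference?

Shift to the Maidenhead origin (180°W, 90°S): lon 46.2243, lat 144.4319.
Field: 46.2243/20 → 2 → C, 144.4319/10 → 14 → O; chars CO.
Square: 6.2243/2 → 3, 4.4319/1 → 4; chars 34.
Subsquare: 0.2243/0.0833333 → 2 → c, 0.4319/0.0416667 → 10 → k; chars ck.

CO34ck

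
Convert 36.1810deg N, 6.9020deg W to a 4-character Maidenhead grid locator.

IM66

Offset from 180°W / 90°S: lon 173.10°, lat 126.18°.
Field: lon ⌊173.10/20⌋ = 8 → I; lat ⌊126.18/10⌋ = 12 → M.
Square: lon ⌊13.10/2⌋ = 6; lat ⌊6.18/1⌋ = 6.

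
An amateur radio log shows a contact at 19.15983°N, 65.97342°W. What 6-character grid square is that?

Offset from 180°W / 90°S: lon 114.0266°, lat 109.1598°.
Field (20°×10°, letters A–R): 114.0266/20 → 5 → F, 109.1598/10 → 10 → K; chars FK.
Square (2°×1°, digits 0–9): 14.0266/2 → 7, 9.1598/1 → 9; chars 79.
Subsquare (5′×2.5′, letters a–x): 0.0266/0.0833333 → 0 → a, 0.1598/0.0416667 → 3 → d; chars ad.

FK79ad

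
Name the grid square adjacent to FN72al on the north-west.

Longitude subsquare a = 0; −1 → -1, wraps to 23 = x, carry into square.
Longitude square 7; −1 → 6.
Latitude subsquare l = 11; +1 → 12 = m.

FN62xm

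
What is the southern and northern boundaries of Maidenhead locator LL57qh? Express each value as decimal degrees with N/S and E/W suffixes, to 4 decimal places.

27.2917° N, 27.3333° N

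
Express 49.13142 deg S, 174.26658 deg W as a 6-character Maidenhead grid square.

Shift to the Maidenhead origin (180°W, 90°S): lon 5.7334, lat 40.8686.
Field: 5.7334/20 → 0 → A, 40.8686/10 → 4 → E; chars AE.
Square: 5.7334/2 → 2, 0.8686/1 → 0; chars 20.
Subsquare: 1.7334/0.0833333 → 20 → u, 0.8686/0.0416667 → 20 → u; chars uu.

AE20uu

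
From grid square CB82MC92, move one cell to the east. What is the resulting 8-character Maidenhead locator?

Longitude extended square 9; +1 → 10, wraps to 0, carry into subsquare.
Longitude subsquare m = 12; +1 → 13 = n.
The latitude characters are unchanged.

CB82nc02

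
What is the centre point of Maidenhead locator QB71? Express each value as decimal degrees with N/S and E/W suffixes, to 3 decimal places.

78.500° S, 155.000° E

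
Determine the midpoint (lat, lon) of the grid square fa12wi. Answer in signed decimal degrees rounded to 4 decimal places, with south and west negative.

-87.6458, -76.1250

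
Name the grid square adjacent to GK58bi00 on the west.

Longitude extended square 0; −1 → -1, wraps to 9, carry into subsquare.
Longitude subsquare b = 1; −1 → 0 = a.
The latitude characters are unchanged.

GK58ai90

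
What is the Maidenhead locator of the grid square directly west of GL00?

Longitude square 0; −1 → -1, wraps to 9, carry into field.
Longitude field G = 6; −1 → 5 = F.
The latitude characters are unchanged.

FL90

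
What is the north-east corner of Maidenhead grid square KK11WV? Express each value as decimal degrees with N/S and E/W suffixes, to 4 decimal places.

11.9167° N, 23.9167° E

Field K=10, K=10: +10·20° lon, +10·10° lat → SW at lon 20°, lat 10°.
Square 1, 1: +1·2° lon, +1·1° lat → SW at lon 22°, lat 11°.
Subsquare w=22, v=21: +22·0.0833333° lon, +21·0.0416667° lat → SW at lon 23.8333°, lat 11.875°.
Cell spans 0.0833333° lon × 0.0416667° lat. NE corner is SW corner plus one full cell.
latitude 11.9167° N, longitude 23.9167° E.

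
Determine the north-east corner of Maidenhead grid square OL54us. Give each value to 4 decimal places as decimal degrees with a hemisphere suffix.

24.7917° N, 111.7500° E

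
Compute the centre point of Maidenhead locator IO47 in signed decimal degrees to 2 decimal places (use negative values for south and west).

57.50, -11.00

Field I=8, O=14: +8·20° lon, +14·10° lat → SW at lon -20°, lat 50°.
Square 4, 7: +4·2° lon, +7·1° lat → SW at lon -12°, lat 57°.
Cell spans 2° lon × 1° lat. Centre is SW corner plus half of each.
latitude 57.50, longitude -11.00.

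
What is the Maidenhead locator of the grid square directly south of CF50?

CE59

Latitude square 0; −1 → -1, wraps to 9, carry into field.
Latitude field F = 5; −1 → 4 = E.
The longitude characters are unchanged.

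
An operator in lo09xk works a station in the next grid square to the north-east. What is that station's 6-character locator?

LO19al

Longitude subsquare x = 23; +1 → 24, wraps to 0 = a, carry into square.
Longitude square 0; +1 → 1.
Latitude subsquare k = 10; +1 → 11 = l.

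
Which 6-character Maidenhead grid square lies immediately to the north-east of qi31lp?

Longitude subsquare l = 11; +1 → 12 = m.
Latitude subsquare p = 15; +1 → 16 = q.

QI31mq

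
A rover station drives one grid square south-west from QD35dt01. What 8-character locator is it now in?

QD35ct90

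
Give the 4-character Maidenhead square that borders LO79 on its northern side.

LP70

Latitude square 9; +1 → 10, wraps to 0, carry into field.
Latitude field O = 14; +1 → 15 = P.
The longitude characters are unchanged.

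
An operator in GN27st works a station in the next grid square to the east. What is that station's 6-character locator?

GN27tt

Longitude subsquare s = 18; +1 → 19 = t.
The latitude characters are unchanged.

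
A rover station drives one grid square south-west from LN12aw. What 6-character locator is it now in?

LN02xv

Longitude subsquare a = 0; −1 → -1, wraps to 23 = x, carry into square.
Longitude square 1; −1 → 0.
Latitude subsquare w = 22; −1 → 21 = v.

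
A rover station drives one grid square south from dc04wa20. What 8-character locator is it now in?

DC03wx29

Latitude extended square 0; −1 → -1, wraps to 9, carry into subsquare.
Latitude subsquare a = 0; −1 → -1, wraps to 23 = x, carry into square.
Latitude square 4; −1 → 3.
The longitude characters are unchanged.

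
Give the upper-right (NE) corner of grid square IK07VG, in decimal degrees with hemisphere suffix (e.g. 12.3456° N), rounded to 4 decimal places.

Field I=8, K=10: +8·20° lon, +10·10° lat → SW at lon -20°, lat 10°.
Square 0, 7: +0·2° lon, +7·1° lat → SW at lon -20°, lat 17°.
Subsquare v=21, g=6: +21·0.0833333° lon, +6·0.0416667° lat → SW at lon -18.25°, lat 17.25°.
Cell spans 0.0833333° lon × 0.0416667° lat. NE corner is SW corner plus one full cell.
latitude 17.2917° N, longitude 18.1667° W.

17.2917° N, 18.1667° W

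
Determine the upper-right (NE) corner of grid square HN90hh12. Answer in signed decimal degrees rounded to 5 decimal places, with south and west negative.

40.30417, -21.40000

Field H=7, N=13: +7·20° lon, +13·10° lat → SW at lon -40°, lat 40°.
Square 9, 0: +9·2° lon, +0·1° lat → SW at lon -22°, lat 40°.
Subsquare h=7, h=7: +7·0.0833333° lon, +7·0.0416667° lat → SW at lon -21.4167°, lat 40.2917°.
Extended square 1, 2: +1·0.00833333° lon, +2·0.00416667° lat → SW at lon -21.4083°, lat 40.3°.
Cell spans 0.00833333° lon × 0.00416667° lat. NE corner is SW corner plus one full cell.
latitude 40.30417, longitude -21.40000.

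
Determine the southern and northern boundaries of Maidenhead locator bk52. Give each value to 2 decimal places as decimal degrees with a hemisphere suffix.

12.00° N, 13.00° N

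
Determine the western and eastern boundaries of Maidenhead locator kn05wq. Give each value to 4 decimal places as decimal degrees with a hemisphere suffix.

Field K=10, N=13: +10·20° lon, +13·10° lat → SW at lon 20°, lat 40°.
Square 0, 5: +0·2° lon, +5·1° lat → SW at lon 20°, lat 45°.
Subsquare w=22, q=16: +22·0.0833333° lon, +16·0.0416667° lat → SW at lon 21.8333°, lat 45.6667°.
Cell spans 0.0833333° lon × 0.0416667° lat.
west 21.8333° E, east 21.9167° E.

21.8333° E, 21.9167° E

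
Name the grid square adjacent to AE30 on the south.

Latitude square 0; −1 → -1, wraps to 9, carry into field.
Latitude field E = 4; −1 → 3 = D.
The longitude characters are unchanged.

AD39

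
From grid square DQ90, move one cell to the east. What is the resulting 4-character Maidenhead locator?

EQ00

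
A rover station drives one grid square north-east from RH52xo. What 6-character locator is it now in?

Longitude subsquare x = 23; +1 → 24, wraps to 0 = a, carry into square.
Longitude square 5; +1 → 6.
Latitude subsquare o = 14; +1 → 15 = p.

RH62ap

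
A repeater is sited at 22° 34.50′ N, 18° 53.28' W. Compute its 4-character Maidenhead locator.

IL02

Offset from 180°W / 90°S: lon 161.11°, lat 112.58°.
Field (20°×10°, letters A–R): lon ⌊161.11/20⌋ = 8 → I; lat ⌊112.58/10⌋ = 11 → L.
Square (2°×1°, digits 0–9): lon ⌊1.11/2⌋ = 0; lat ⌊2.58/1⌋ = 2.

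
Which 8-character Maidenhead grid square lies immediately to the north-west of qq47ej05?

Longitude extended square 0; −1 → -1, wraps to 9, carry into subsquare.
Longitude subsquare e = 4; −1 → 3 = d.
Latitude extended square 5; +1 → 6.

QQ47dj96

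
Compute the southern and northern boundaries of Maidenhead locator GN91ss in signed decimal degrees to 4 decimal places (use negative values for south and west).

41.7500, 41.7917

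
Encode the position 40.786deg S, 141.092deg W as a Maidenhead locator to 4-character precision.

BE99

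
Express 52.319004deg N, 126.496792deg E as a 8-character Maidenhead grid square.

PO32fh96

Add 180° to longitude and 90° to latitude: 306.49679, 142.31900.
Field: 306.49679/20 → 15 → P, 142.31900/10 → 14 → O; chars PO.
Square: 6.49679/2 → 3, 2.31900/1 → 2; chars 32.
Subsquare: 0.49679/0.0833333 → 5 → f, 0.31900/0.0416667 → 7 → h; chars fh.
Extended square: 0.08013/0.00833333 → 9, 0.02734/0.00416667 → 6; chars 96.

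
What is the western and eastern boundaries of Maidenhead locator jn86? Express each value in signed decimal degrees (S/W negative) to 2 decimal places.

16.00, 18.00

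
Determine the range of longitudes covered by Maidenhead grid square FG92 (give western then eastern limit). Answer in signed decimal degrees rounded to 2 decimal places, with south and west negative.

-62.00, -60.00

Field F=5, G=6: +5·20° lon, +6·10° lat → SW at lon -80°, lat -30°.
Square 9, 2: +9·2° lon, +2·1° lat → SW at lon -62°, lat -28°.
Cell spans 2° lon × 1° lat.
west -62.00, east -60.00.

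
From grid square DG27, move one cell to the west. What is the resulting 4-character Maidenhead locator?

Longitude square 2; −1 → 1.
The latitude characters are unchanged.

DG17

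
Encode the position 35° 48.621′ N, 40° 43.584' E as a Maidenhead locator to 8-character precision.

LM05it74

Shift to the Maidenhead origin (180°W, 90°S): lon 220.72640, lat 125.81035.
Field: 220.72640/20 → 11 → L, 125.81035/10 → 12 → M; chars LM.
Square: 0.72640/2 → 0, 5.81035/1 → 5; chars 05.
Subsquare: 0.72640/0.0833333 → 8 → i, 0.81035/0.0416667 → 19 → t; chars it.
Extended square: 0.05973/0.00833333 → 7, 0.01868/0.00416667 → 4; chars 74.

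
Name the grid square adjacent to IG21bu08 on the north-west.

Longitude extended square 0; −1 → -1, wraps to 9, carry into subsquare.
Longitude subsquare b = 1; −1 → 0 = a.
Latitude extended square 8; +1 → 9.

IG21au99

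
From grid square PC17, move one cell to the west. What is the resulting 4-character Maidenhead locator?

PC07

Longitude square 1; −1 → 0.
The latitude characters are unchanged.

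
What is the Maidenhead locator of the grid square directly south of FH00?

FG09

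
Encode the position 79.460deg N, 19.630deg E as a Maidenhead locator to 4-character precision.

JQ99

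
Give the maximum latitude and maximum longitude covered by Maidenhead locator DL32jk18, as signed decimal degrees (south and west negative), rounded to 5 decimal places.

22.45417, -113.23333

Field D=3, L=11: +3·20° lon, +11·10° lat → SW at lon -120°, lat 20°.
Square 3, 2: +3·2° lon, +2·1° lat → SW at lon -114°, lat 22°.
Subsquare j=9, k=10: +9·0.0833333° lon, +10·0.0416667° lat → SW at lon -113.25°, lat 22.4167°.
Extended square 1, 8: +1·0.00833333° lon, +8·0.00416667° lat → SW at lon -113.242°, lat 22.45°.
Cell spans 0.00833333° lon × 0.00416667° lat. NE corner is SW corner plus one full cell.
latitude 22.45417, longitude -113.23333.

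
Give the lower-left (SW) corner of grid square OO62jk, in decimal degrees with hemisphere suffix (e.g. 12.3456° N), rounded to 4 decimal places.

Field O=14, O=14: +14·20° lon, +14·10° lat → SW at lon 100°, lat 50°.
Square 6, 2: +6·2° lon, +2·1° lat → SW at lon 112°, lat 52°.
Subsquare j=9, k=10: +9·0.0833333° lon, +10·0.0416667° lat → SW at lon 112.75°, lat 52.4167°.
latitude 52.4167° N, longitude 112.7500° E.

52.4167° N, 112.7500° E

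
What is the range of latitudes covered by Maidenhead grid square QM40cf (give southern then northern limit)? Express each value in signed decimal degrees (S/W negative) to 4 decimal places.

30.2083, 30.2500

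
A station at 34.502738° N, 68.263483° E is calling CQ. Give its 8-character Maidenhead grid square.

Offset from 180°W / 90°S: lon 248.26348°, lat 124.50274°.
Field: lon ⌊248.26348/20⌋ = 12 → M; lat ⌊124.50274/10⌋ = 12 → M.
Square: lon ⌊8.26348/2⌋ = 4; lat ⌊4.50274/1⌋ = 4.
Subsquare: lon ⌊0.26348/0.0833333⌋ = 3 → d; lat ⌊0.50274/0.0416667⌋ = 12 → m.
Extended square: lon ⌊0.01348/0.00833333⌋ = 1; lat ⌊0.00274/0.00416667⌋ = 0.

MM44dm10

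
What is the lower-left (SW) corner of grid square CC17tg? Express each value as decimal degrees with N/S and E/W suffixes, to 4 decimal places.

62.7500° S, 136.4167° W

Field C=2, C=2: +2·20° lon, +2·10° lat → SW at lon -140°, lat -70°.
Square 1, 7: +1·2° lon, +7·1° lat → SW at lon -138°, lat -63°.
Subsquare t=19, g=6: +19·0.0833333° lon, +6·0.0416667° lat → SW at lon -136.417°, lat -62.75°.
latitude 62.7500° S, longitude 136.4167° W.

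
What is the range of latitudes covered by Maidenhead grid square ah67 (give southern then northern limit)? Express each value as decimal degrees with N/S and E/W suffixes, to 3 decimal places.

13.000° S, 12.000° S

Field A=0, H=7: +0·20° lon, +7·10° lat → SW at lon -180°, lat -20°.
Square 6, 7: +6·2° lon, +7·1° lat → SW at lon -168°, lat -13°.
Cell spans 2° lon × 1° lat.
south 13.000° S, north 12.000° S.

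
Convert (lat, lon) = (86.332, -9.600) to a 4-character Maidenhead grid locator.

IR56

Shift to the Maidenhead origin (180°W, 90°S): lon 170.40, lat 176.33.
Field: 170.40/20 → 8 → I, 176.33/10 → 17 → R; chars IR.
Square: 10.40/2 → 5, 6.33/1 → 6; chars 56.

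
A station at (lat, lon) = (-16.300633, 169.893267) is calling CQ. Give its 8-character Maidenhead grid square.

Offset from 180°W / 90°S: lon 349.89327°, lat 73.69937°.
Field: lon ⌊349.89327/20⌋ = 17 → R; lat ⌊73.69937/10⌋ = 7 → H.
Square: lon ⌊9.89327/2⌋ = 4; lat ⌊3.69937/1⌋ = 3.
Subsquare: lon ⌊1.89327/0.0833333⌋ = 22 → w; lat ⌊0.69937/0.0416667⌋ = 16 → q.
Extended square: lon ⌊0.05993/0.00833333⌋ = 7; lat ⌊0.03270/0.00416667⌋ = 7.

RH43wq77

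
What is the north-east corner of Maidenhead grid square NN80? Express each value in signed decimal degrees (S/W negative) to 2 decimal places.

41.00, 98.00

Field N=13, N=13: +13·20° lon, +13·10° lat → SW at lon 80°, lat 40°.
Square 8, 0: +8·2° lon, +0·1° lat → SW at lon 96°, lat 40°.
Cell spans 2° lon × 1° lat. NE corner is SW corner plus one full cell.
latitude 41.00, longitude 98.00.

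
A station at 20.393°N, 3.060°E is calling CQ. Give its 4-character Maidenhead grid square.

JL10

Offset from 180°W / 90°S: lon 183.06°, lat 110.39°.
Field (20°×10°, letters A–R): lon ⌊183.06/20⌋ = 9 → J; lat ⌊110.39/10⌋ = 11 → L.
Square (2°×1°, digits 0–9): lon ⌊3.06/2⌋ = 1; lat ⌊0.39/1⌋ = 0.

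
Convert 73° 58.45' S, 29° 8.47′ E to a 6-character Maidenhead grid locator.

KB46na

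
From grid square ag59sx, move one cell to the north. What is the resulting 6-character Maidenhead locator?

AH50sa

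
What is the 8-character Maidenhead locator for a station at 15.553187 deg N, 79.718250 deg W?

FK05dn32

Shift to the Maidenhead origin (180°W, 90°S): lon 100.28175, lat 105.55319.
Field (20°×10°, letters A–R): lon ⌊100.28175/20⌋ = 5 → F; lat ⌊105.55319/10⌋ = 10 → K.
Square (2°×1°, digits 0–9): lon ⌊0.28175/2⌋ = 0; lat ⌊5.55319/1⌋ = 5.
Subsquare (5′×2.5′, letters a–x): lon ⌊0.28175/0.0833333⌋ = 3 → d; lat ⌊0.55319/0.0416667⌋ = 13 → n.
Extended square (30″×15″, digits 0–9): lon ⌊0.03175/0.00833333⌋ = 3; lat ⌊0.01152/0.00416667⌋ = 2.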